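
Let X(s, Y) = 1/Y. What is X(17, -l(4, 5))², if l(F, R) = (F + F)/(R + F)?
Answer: 81/64 ≈ 1.2656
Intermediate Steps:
l(F, R) = 2*F/(F + R) (l(F, R) = (2*F)/(F + R) = 2*F/(F + R))
X(17, -l(4, 5))² = (1/(-2*4/(4 + 5)))² = (1/(-2*4/9))² = (1/(-1*8/9))² = (1/(-8/9))² = (-9/8)² = 81/64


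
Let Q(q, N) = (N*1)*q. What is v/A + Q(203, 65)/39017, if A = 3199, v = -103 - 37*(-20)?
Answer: 9580662/17830769 ≈ 0.53731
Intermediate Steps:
Q(q, N) = N*q
v = 637 (v = -103 + 740 = 637)
v/A + Q(203, 65)/39017 = 637/3199 + (65*203)/39017 = 637*(1/3199) + 13195*(1/39017) = 91/457 + 13195/39017 = 9580662/17830769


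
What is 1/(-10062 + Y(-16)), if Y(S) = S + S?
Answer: -1/10094 ≈ -9.9069e-5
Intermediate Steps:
Y(S) = 2*S
1/(-10062 + Y(-16)) = 1/(-10062 + 2*(-16)) = 1/(-10062 - 32) = 1/(-10094) = -1/10094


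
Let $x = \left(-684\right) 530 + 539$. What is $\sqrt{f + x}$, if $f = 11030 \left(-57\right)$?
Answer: $i \sqrt{990691} \approx 995.33 i$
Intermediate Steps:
$f = -628710$
$x = -361981$ ($x = -362520 + 539 = -361981$)
$\sqrt{f + x} = \sqrt{-628710 - 361981} = \sqrt{-990691} = i \sqrt{990691}$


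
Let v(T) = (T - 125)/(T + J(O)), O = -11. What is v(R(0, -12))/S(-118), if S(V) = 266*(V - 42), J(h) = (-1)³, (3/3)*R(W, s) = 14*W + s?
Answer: -137/553280 ≈ -0.00024761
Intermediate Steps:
R(W, s) = s + 14*W (R(W, s) = 14*W + s = s + 14*W)
J(h) = -1
S(V) = -11172 + 266*V (S(V) = 266*(-42 + V) = -11172 + 266*V)
v(T) = (-125 + T)/(-1 + T) (v(T) = (T - 125)/(T - 1) = (-125 + T)/(-1 + T))
v(R(0, -12))/S(-118) = ((-125 + (-12 + 14*0))/(-1 + (-12 + 14*0)))/(-11172 + 266*(-118)) = ((-125 + (-12 + 0))/(-1 + (-12 + 0)))/(-11172 - 31388) = ((-125 - 12)/(-1 - 12))/(-42560) = (-137/(-13))*(-1/42560) = -1/13*(-137)*(-1/42560) = (137/13)*(-1/42560) = -137/553280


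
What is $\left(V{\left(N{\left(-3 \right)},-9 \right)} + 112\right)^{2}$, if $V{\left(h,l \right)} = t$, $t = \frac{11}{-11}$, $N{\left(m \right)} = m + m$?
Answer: $12321$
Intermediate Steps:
$N{\left(m \right)} = 2 m$
$t = -1$ ($t = 11 \left(- \frac{1}{11}\right) = -1$)
$V{\left(h,l \right)} = -1$
$\left(V{\left(N{\left(-3 \right)},-9 \right)} + 112\right)^{2} = \left(-1 + 112\right)^{2} = 111^{2} = 12321$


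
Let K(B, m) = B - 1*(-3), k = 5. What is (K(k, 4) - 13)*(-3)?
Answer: 15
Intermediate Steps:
K(B, m) = 3 + B (K(B, m) = B + 3 = 3 + B)
(K(k, 4) - 13)*(-3) = ((3 + 5) - 13)*(-3) = (8 - 13)*(-3) = -5*(-3) = 15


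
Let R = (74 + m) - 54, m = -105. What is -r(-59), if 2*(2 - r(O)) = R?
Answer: -89/2 ≈ -44.500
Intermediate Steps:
R = -85 (R = (74 - 105) - 54 = -31 - 54 = -85)
r(O) = 89/2 (r(O) = 2 - ½*(-85) = 2 + 85/2 = 89/2)
-r(-59) = -1*89/2 = -89/2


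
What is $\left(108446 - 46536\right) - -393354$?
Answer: $455264$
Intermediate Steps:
$\left(108446 - 46536\right) - -393354 = 61910 + 393354 = 455264$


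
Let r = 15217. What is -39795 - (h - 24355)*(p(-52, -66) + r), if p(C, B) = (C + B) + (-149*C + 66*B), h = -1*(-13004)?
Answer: 209851546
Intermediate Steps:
h = 13004
p(C, B) = -148*C + 67*B (p(C, B) = (B + C) + (-149*C + 66*B) = -148*C + 67*B)
-39795 - (h - 24355)*(p(-52, -66) + r) = -39795 - (13004 - 24355)*((-148*(-52) + 67*(-66)) + 15217) = -39795 - (-11351)*((7696 - 4422) + 15217) = -39795 - (-11351)*(3274 + 15217) = -39795 - (-11351)*18491 = -39795 - 1*(-209891341) = -39795 + 209891341 = 209851546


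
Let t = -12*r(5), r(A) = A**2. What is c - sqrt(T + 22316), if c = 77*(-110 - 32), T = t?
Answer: -10934 - 16*sqrt(86) ≈ -11082.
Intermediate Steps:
t = -300 (t = -12*5**2 = -12*25 = -300)
T = -300
c = -10934 (c = 77*(-142) = -10934)
c - sqrt(T + 22316) = -10934 - sqrt(-300 + 22316) = -10934 - sqrt(22016) = -10934 - 16*sqrt(86)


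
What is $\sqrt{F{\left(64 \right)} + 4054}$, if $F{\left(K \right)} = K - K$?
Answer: $\sqrt{4054} \approx 63.671$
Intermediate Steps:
$F{\left(K \right)} = 0$
$\sqrt{F{\left(64 \right)} + 4054} = \sqrt{0 + 4054} = \sqrt{4054}$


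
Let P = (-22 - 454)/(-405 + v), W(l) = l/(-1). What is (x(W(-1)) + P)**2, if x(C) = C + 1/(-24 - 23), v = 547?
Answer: 62726400/11135569 ≈ 5.6330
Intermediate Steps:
W(l) = -l (W(l) = l*(-1) = -l)
P = -238/71 (P = (-22 - 454)/(-405 + 547) = -476/142 = -476*1/142 = -238/71 ≈ -3.3521)
x(C) = -1/47 + C (x(C) = C + 1/(-47) = C - 1/47 = -1/47 + C)
(x(W(-1)) + P)**2 = ((-1/47 - 1*(-1)) - 238/71)**2 = ((-1/47 + 1) - 238/71)**2 = (46/47 - 238/71)**2 = (-7920/3337)**2 = 62726400/11135569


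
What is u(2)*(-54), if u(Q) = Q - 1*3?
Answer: 54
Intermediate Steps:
u(Q) = -3 + Q (u(Q) = Q - 3 = -3 + Q)
u(2)*(-54) = (-3 + 2)*(-54) = -1*(-54) = 54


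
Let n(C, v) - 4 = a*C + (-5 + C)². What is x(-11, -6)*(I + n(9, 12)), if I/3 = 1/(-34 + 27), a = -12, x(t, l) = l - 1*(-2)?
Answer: 2476/7 ≈ 353.71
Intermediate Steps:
x(t, l) = 2 + l (x(t, l) = l + 2 = 2 + l)
I = -3/7 (I = 3/(-34 + 27) = 3/(-7) = 3*(-⅐) = -3/7 ≈ -0.42857)
n(C, v) = 4 + (-5 + C)² - 12*C (n(C, v) = 4 + (-12*C + (-5 + C)²) = 4 + ((-5 + C)² - 12*C) = 4 + (-5 + C)² - 12*C)
x(-11, -6)*(I + n(9, 12)) = (2 - 6)*(-3/7 + (29 + 9² - 22*9)) = -4*(-3/7 + (29 + 81 - 198)) = -4*(-3/7 - 88) = -4*(-619/7) = 2476/7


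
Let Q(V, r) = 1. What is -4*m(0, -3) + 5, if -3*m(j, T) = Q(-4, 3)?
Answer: 19/3 ≈ 6.3333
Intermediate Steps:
m(j, T) = -⅓ (m(j, T) = -⅓*1 = -⅓)
-4*m(0, -3) + 5 = -4*(-⅓) + 5 = 4/3 + 5 = 19/3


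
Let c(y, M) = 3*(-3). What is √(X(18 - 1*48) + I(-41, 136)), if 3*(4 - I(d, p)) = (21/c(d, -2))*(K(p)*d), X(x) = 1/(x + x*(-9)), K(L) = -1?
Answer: √129215/60 ≈ 5.9911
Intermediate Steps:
c(y, M) = -9
X(x) = -1/(8*x) (X(x) = 1/(x - 9*x) = 1/(-8*x) = -1/(8*x))
I(d, p) = 4 - 7*d/9 (I(d, p) = 4 - 21/(-9)*(-d)/3 = 4 - 21*(-⅑)*(-d)/3 = 4 - (-7)*(-d)/9 = 4 - 7*d/9)
√(X(18 - 1*48) + I(-41, 136)) = √(-1/(8*(18 - 1*48)) + (4 - 7/9*(-41))) = √(-1/(8*(18 - 48)) + (4 + 287/9)) = √(-⅛/(-30) + 323/9) = √(-⅛*(-1/30) + 323/9) = √(1/240 + 323/9) = √(25843/720) = √129215/60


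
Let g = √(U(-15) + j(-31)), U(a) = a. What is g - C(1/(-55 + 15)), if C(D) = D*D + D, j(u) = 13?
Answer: 39/1600 + I*√2 ≈ 0.024375 + 1.4142*I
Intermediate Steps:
C(D) = D + D² (C(D) = D² + D = D + D²)
g = I*√2 (g = √(-15 + 13) = √(-2) = I*√2 ≈ 1.4142*I)
g - C(1/(-55 + 15)) = I*√2 - (1 + 1/(-55 + 15))/(-55 + 15) = I*√2 - (1 + 1/(-40))/(-40) = I*√2 - (-1)*(1 - 1/40)/40 = I*√2 - (-1)*39/(40*40) = I*√2 - 1*(-39/1600) = I*√2 + 39/1600 = 39/1600 + I*√2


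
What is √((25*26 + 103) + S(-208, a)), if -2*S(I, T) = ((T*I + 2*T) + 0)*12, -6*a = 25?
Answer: I*√4397 ≈ 66.31*I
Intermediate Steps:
a = -25/6 (a = -⅙*25 = -25/6 ≈ -4.1667)
S(I, T) = -12*T - 6*I*T (S(I, T) = -((T*I + 2*T) + 0)*12/2 = -((I*T + 2*T) + 0)*12/2 = -((2*T + I*T) + 0)*12/2 = -(2*T + I*T)*12/2 = -(24*T + 12*I*T)/2 = -12*T - 6*I*T)
√((25*26 + 103) + S(-208, a)) = √((25*26 + 103) - 6*(-25/6)*(2 - 208)) = √((650 + 103) - 6*(-25/6)*(-206)) = √(753 - 5150) = √(-4397) = I*√4397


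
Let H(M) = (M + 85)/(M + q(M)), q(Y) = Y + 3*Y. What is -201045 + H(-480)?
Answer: -96501521/480 ≈ -2.0104e+5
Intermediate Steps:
q(Y) = 4*Y
H(M) = (85 + M)/(5*M) (H(M) = (M + 85)/(M + 4*M) = (85 + M)/((5*M)) = (85 + M)*(1/(5*M)) = (85 + M)/(5*M))
-201045 + H(-480) = -201045 + (⅕)*(85 - 480)/(-480) = -201045 + (⅕)*(-1/480)*(-395) = -201045 + 79/480 = -96501521/480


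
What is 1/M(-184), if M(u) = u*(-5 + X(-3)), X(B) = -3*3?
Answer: 1/2576 ≈ 0.00038820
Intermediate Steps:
X(B) = -9
M(u) = -14*u (M(u) = u*(-5 - 9) = u*(-14) = -14*u)
1/M(-184) = 1/(-14*(-184)) = 1/2576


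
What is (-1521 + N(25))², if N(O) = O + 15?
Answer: 2193361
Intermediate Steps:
N(O) = 15 + O
(-1521 + N(25))² = (-1521 + (15 + 25))² = (-1521 + 40)² = (-1481)² = 2193361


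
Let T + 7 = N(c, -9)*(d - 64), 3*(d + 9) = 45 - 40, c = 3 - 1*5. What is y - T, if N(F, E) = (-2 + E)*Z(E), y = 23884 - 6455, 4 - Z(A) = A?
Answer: 21706/3 ≈ 7235.3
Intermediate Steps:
Z(A) = 4 - A
c = -2 (c = 3 - 5 = -2)
y = 17429
N(F, E) = (-2 + E)*(4 - E)
d = -22/3 (d = -9 + (45 - 40)/3 = -9 + (⅓)*5 = -9 + 5/3 = -22/3 ≈ -7.3333)
T = 30581/3 (T = -7 + (-(-4 - 9)*(-2 - 9))*(-22/3 - 64) = -7 - 1*(-13)*(-11)*(-214/3) = -7 - 143*(-214/3) = -7 + 30602/3 = 30581/3 ≈ 10194.)
y - T = 17429 - 1*30581/3 = 17429 - 30581/3 = 21706/3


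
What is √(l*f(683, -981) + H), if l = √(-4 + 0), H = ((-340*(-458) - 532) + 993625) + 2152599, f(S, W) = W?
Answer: √(3301412 - 1962*I) ≈ 1817.0 - 0.54*I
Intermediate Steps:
H = 3301412 (H = ((155720 - 532) + 993625) + 2152599 = (155188 + 993625) + 2152599 = 1148813 + 2152599 = 3301412)
l = 2*I (l = √(-4) = 2*I ≈ 2.0*I)
√(l*f(683, -981) + H) = √((2*I)*(-981) + 3301412) = √(-1962*I + 3301412) = √(3301412 - 1962*I)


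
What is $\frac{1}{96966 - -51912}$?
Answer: $\frac{1}{148878} \approx 6.7169 \cdot 10^{-6}$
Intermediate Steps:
$\frac{1}{96966 - -51912} = \frac{1}{96966 + 51912} = \frac{1}{148878}$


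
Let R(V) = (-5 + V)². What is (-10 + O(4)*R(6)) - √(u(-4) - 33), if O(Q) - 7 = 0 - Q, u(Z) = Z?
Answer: -7 - I*√37 ≈ -7.0 - 6.0828*I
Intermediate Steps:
O(Q) = 7 - Q (O(Q) = 7 + (0 - Q) = 7 - Q)
(-10 + O(4)*R(6)) - √(u(-4) - 33) = (-10 + (7 - 1*4)*(-5 + 6)²) - √(-4 - 33) = (-10 + (7 - 4)*1²) - √(-37) = (-10 + 3*1) - I*√37 = (-10 + 3) - I*√37 = -7 - I*√37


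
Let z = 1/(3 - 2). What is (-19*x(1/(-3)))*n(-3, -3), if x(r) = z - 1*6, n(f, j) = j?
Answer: -285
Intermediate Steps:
z = 1 (z = 1/1 = 1)
x(r) = -5 (x(r) = 1 - 1*6 = 1 - 6 = -5)
(-19*x(1/(-3)))*n(-3, -3) = -19*(-5)*(-3) = 95*(-3) = -285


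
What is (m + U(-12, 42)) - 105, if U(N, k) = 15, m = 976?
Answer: 886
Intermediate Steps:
(m + U(-12, 42)) - 105 = (976 + 15) - 105 = 991 - 105 = 886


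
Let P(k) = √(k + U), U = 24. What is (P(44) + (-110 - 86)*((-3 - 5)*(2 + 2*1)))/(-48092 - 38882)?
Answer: -3136/43487 - √17/43487 ≈ -0.072208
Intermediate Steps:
P(k) = √(24 + k) (P(k) = √(k + 24) = √(24 + k))
(P(44) + (-110 - 86)*((-3 - 5)*(2 + 2*1)))/(-48092 - 38882) = (√(24 + 44) + (-110 - 86)*((-3 - 5)*(2 + 2*1)))/(-48092 - 38882) = (√68 - (-1568)*(2 + 2))/(-86974) = (2*√17 - (-1568)*4)*(-1/86974) = (2*√17 - 196*(-32))*(-1/86974) = (2*√17 + 6272)*(-1/86974) = (6272 + 2*√17)*(-1/86974) = -3136/43487 - √17/43487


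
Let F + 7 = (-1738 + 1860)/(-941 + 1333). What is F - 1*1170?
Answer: -230631/196 ≈ -1176.7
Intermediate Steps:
F = -1311/196 (F = -7 + (-1738 + 1860)/(-941 + 1333) = -7 + 122/392 = -7 + 122*(1/392) = -7 + 61/196 = -1311/196 ≈ -6.6888)
F - 1*1170 = -1311/196 - 1*1170 = -1311/196 - 1170 = -230631/196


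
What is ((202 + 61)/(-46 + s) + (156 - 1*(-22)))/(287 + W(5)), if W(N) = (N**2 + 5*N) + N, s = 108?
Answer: 11299/21204 ≈ 0.53287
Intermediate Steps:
W(N) = N**2 + 6*N
((202 + 61)/(-46 + s) + (156 - 1*(-22)))/(287 + W(5)) = ((202 + 61)/(-46 + 108) + (156 - 1*(-22)))/(287 + 5*(6 + 5)) = (263/62 + (156 + 22))/(287 + 5*11) = (263*(1/62) + 178)/(287 + 55) = (263/62 + 178)/342 = (11299/62)*(1/342) = 11299/21204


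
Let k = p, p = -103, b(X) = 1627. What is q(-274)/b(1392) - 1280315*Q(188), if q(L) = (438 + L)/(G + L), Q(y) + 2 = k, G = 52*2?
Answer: 18591422107043/138295 ≈ 1.3443e+8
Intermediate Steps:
k = -103
G = 104
Q(y) = -105 (Q(y) = -2 - 103 = -105)
q(L) = (438 + L)/(104 + L)
q(-274)/b(1392) - 1280315*Q(188) = ((438 - 274)/(104 - 274))/1627 - 1280315/(1/(-105)) = (164/(-170))*(1/1627) - 1280315/(-1/105) = -1/170*164*(1/1627) - 1280315*(-105) = -82/85*1/1627 + 134433075 = -82/138295 + 134433075 = 18591422107043/138295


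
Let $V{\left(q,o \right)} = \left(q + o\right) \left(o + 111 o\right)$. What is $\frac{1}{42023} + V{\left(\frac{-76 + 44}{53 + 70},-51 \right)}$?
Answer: $\frac{504474348601}{1722943} \approx 2.928 \cdot 10^{5}$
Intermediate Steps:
$V{\left(q,o \right)} = 112 o \left(o + q\right)$ ($V{\left(q,o \right)} = \left(o + q\right) 112 o = 112 o \left(o + q\right)$)
$\frac{1}{42023} + V{\left(\frac{-76 + 44}{53 + 70},-51 \right)} = \frac{1}{42023} + 112 \left(-51\right) \left(-51 + \frac{-76 + 44}{53 + 70}\right) = \frac{1}{42023} + 112 \left(-51\right) \left(-51 - \frac{32}{123}\right) = \frac{1}{42023} + 112 \left(-51\right) \left(- \frac{6305}{123}\right) = \frac{1}{42023} + \frac{12004720}{41} = \frac{504474348601}{1722943}$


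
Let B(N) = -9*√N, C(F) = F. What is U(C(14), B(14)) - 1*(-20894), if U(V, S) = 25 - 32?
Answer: 20887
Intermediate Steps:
U(V, S) = -7
U(C(14), B(14)) - 1*(-20894) = -7 - 1*(-20894) = -7 + 20894 = 20887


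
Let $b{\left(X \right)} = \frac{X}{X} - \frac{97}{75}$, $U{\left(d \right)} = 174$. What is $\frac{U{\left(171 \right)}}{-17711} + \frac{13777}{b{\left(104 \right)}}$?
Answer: $- \frac{18300337353}{389642} \approx -46967.0$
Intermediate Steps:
$b{\left(X \right)} = - \frac{22}{75}$ ($b{\left(X \right)} = 1 - \frac{97}{75} = - \frac{22}{75}$)
$\frac{U{\left(171 \right)}}{-17711} + \frac{13777}{b{\left(104 \right)}} = \frac{174}{-17711} + \frac{13777}{- \frac{22}{75}} = 174 \left(- \frac{1}{17711}\right) + 13777 \left(- \frac{75}{22}\right) = - \frac{174}{17711} - \frac{1033275}{22} = - \frac{18300337353}{389642}$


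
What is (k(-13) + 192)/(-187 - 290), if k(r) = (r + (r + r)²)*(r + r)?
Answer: 1894/53 ≈ 35.736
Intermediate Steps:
k(r) = 2*r*(r + 4*r²) (k(r) = (r + (2*r)²)*(2*r) = (r + 4*r²)*(2*r) = 2*r*(r + 4*r²))
(k(-13) + 192)/(-187 - 290) = ((-13)²*(2 + 8*(-13)) + 192)/(-187 - 290) = (169*(2 - 104) + 192)/(-477) = (169*(-102) + 192)*(-1/477) = (-17238 + 192)*(-1/477) = -17046*(-1/477) = 1894/53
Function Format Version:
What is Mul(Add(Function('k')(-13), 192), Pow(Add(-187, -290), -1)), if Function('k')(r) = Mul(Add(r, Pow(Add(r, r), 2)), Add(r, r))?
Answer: Rational(1894, 53) ≈ 35.736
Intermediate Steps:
Function('k')(r) = Mul(2, r, Add(r, Mul(4, Pow(r, 2)))) (Function('k')(r) = Mul(Add(r, Pow(Mul(2, r), 2)), Mul(2, r)) = Mul(Add(r, Mul(4, Pow(r, 2))), Mul(2, r)) = Mul(2, r, Add(r, Mul(4, Pow(r, 2)))))
Mul(Add(Function('k')(-13), 192), Pow(Add(-187, -290), -1)) = Mul(Add(Mul(Pow(-13, 2), Add(2, Mul(8, -13))), 192), Pow(Add(-187, -290), -1)) = Mul(Add(Mul(169, Add(2, -104)), 192), Pow(-477, -1)) = Mul(Add(Mul(169, -102), 192), Rational(-1, 477)) = Mul(Add(-17238, 192), Rational(-1, 477)) = Mul(-17046, Rational(-1, 477)) = Rational(1894, 53)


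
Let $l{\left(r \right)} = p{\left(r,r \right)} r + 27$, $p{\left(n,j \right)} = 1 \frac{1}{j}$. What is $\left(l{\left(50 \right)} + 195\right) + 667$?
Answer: $890$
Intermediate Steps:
$p{\left(n,j \right)} = \frac{1}{j}$
$l{\left(r \right)} = 28$ ($l{\left(r \right)} = \frac{r}{r} + 27 = 1 + 27 = 28$)
$\left(l{\left(50 \right)} + 195\right) + 667 = \left(28 + 195\right) + 667 = 223 + 667 = 890$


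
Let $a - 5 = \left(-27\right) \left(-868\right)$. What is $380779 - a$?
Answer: $357338$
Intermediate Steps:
$a = 23441$ ($a = 5 - -23436 = 5 + 23436 = 23441$)
$380779 - a = 380779 - 23441 = 357338$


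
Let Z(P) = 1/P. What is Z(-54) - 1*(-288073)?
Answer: 15555941/54 ≈ 2.8807e+5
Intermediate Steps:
Z(-54) - 1*(-288073) = 1/(-54) - 1*(-288073) = -1/54 + 288073 = 15555941/54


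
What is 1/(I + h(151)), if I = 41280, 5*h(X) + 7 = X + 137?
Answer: 5/206681 ≈ 2.4192e-5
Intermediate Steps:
h(X) = 26 + X/5 (h(X) = -7/5 + (X + 137)/5 = -7/5 + (137 + X)/5 = -7/5 + (137/5 + X/5) = 26 + X/5)
1/(I + h(151)) = 1/(41280 + (26 + (⅕)*151)) = 1/(41280 + (26 + 151/5)) = 1/(41280 + 281/5) = 1/(206681/5) = 5/206681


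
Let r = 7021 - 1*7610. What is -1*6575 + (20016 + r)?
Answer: 12852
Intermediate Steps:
r = -589 (r = 7021 - 7610 = -589)
-1*6575 + (20016 + r) = -1*6575 + (20016 - 589) = -6575 + 19427 = 12852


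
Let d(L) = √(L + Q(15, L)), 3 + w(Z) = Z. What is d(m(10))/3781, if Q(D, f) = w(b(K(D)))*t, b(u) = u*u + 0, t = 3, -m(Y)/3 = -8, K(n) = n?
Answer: √690/3781 ≈ 0.0069473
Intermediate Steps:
m(Y) = 24 (m(Y) = -3*(-8) = 24)
b(u) = u² (b(u) = u² + 0 = u²)
w(Z) = -3 + Z
Q(D, f) = -9 + 3*D² (Q(D, f) = (-3 + D²)*3 = -9 + 3*D²)
d(L) = √(666 + L) (d(L) = √(L + (-9 + 3*15²)) = √(L + (-9 + 3*225)) = √(L + (-9 + 675)) = √(L + 666) = √(666 + L))
d(m(10))/3781 = √(666 + 24)/3781 = √690*(1/3781) = √690/3781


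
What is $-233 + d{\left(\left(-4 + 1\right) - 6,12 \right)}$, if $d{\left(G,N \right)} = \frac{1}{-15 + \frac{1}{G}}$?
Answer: $- \frac{31697}{136} \approx -233.07$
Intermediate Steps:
$-233 + d{\left(\left(-4 + 1\right) - 6,12 \right)} = -233 - \frac{\left(-4 + 1\right) - 6}{-1 + 15 \left(\left(-4 + 1\right) - 6\right)} = -233 - \frac{-3 - 6}{-1 + 15 \left(-3 - 6\right)} = -233 - - \frac{9}{-1 + 15 \left(-9\right)} = -233 - - \frac{9}{-1 - 135} = -233 - - \frac{9}{-136} = -233 - \left(-9\right) \left(- \frac{1}{136}\right) = -233 - \frac{9}{136} = - \frac{31697}{136}$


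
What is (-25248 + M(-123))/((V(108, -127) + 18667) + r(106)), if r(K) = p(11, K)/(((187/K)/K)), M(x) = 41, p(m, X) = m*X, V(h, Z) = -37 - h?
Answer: -428519/1505890 ≈ -0.28456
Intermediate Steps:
p(m, X) = X*m
r(K) = K³/17 (r(K) = (K*11)/(((187/K)/K)) = (11*K)/((187/K²)) = (11*K)*(K²/187) = K³/17)
(-25248 + M(-123))/((V(108, -127) + 18667) + r(106)) = (-25248 + 41)/(((-37 - 1*108) + 18667) + (1/17)*106³) = -25207/(((-37 - 108) + 18667) + (1/17)*1191016) = -25207/((-145 + 18667) + 1191016/17) = -25207/(18522 + 1191016/17) = -25207/1505890/17 = -25207*17/1505890 = -428519/1505890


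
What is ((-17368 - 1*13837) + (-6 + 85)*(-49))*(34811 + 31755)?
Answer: -2334869016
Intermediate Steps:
((-17368 - 1*13837) + (-6 + 85)*(-49))*(34811 + 31755) = ((-17368 - 13837) + 79*(-49))*66566 = (-31205 - 3871)*66566 = -35076*66566 = -2334869016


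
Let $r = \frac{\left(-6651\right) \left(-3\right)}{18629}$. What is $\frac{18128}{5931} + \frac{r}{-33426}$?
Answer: $\frac{418076278847}{136784885562} \approx 3.0564$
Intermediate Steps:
$r = \frac{19953}{18629}$ ($r = 19953 \cdot \frac{1}{18629} = \frac{19953}{18629} \approx 1.0711$)
$\frac{18128}{5931} + \frac{r}{-33426} = \frac{18128}{5931} + \frac{19953}{18629 \left(-33426\right)} = 18128 \cdot \frac{1}{5931} + \frac{19953}{18629} \left(- \frac{1}{33426}\right) = \frac{18128}{5931} - \frac{739}{23062702} = \frac{418076278847}{136784885562}$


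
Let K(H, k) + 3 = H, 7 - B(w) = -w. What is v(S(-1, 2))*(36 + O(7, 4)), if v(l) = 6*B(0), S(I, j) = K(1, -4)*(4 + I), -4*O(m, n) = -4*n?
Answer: 1680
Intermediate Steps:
B(w) = 7 + w (B(w) = 7 - (-1)*w = 7 + w)
O(m, n) = n (O(m, n) = -(-1)*n = n)
K(H, k) = -3 + H
S(I, j) = -8 - 2*I (S(I, j) = (-3 + 1)*(4 + I) = -2*(4 + I) = -8 - 2*I)
v(l) = 42 (v(l) = 6*(7 + 0) = 6*7 = 42)
v(S(-1, 2))*(36 + O(7, 4)) = 42*(36 + 4) = 42*40 = 1680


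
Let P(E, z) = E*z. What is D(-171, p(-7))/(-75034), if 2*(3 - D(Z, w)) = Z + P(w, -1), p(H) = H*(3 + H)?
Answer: -205/150068 ≈ -0.0013660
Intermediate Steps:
D(Z, w) = 3 + w/2 - Z/2 (D(Z, w) = 3 - (Z + w*(-1))/2 = 3 - (Z - w)/2 = 3 + (w/2 - Z/2) = 3 + w/2 - Z/2)
D(-171, p(-7))/(-75034) = (3 + (-7*(3 - 7))/2 - 1/2*(-171))/(-75034) = (3 + (-7*(-4))/2 + 171/2)*(-1/75034) = (3 + (1/2)*28 + 171/2)*(-1/75034) = (3 + 14 + 171/2)*(-1/75034) = (205/2)*(-1/75034) = -205/150068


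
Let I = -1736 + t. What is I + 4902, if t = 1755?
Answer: 4921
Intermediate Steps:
I = 19 (I = -1736 + 1755 = 19)
I + 4902 = 19 + 4902 = 4921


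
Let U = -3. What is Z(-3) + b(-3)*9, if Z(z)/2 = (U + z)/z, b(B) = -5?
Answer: -41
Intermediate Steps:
Z(z) = 2*(-3 + z)/z (Z(z) = 2*((-3 + z)/z) = 2*(-3 + z)/z)
Z(-3) + b(-3)*9 = (2 - 6/(-3)) - 5*9 = (2 - 6*(-⅓)) - 45 = (2 + 2) - 45 = 4 - 45 = -41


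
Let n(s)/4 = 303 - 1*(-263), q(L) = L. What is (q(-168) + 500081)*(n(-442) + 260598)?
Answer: 131408131006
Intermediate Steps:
n(s) = 2264 (n(s) = 4*(303 - 1*(-263)) = 4*(303 + 263) = 4*566 = 2264)
(q(-168) + 500081)*(n(-442) + 260598) = (-168 + 500081)*(2264 + 260598) = 499913*262862 = 131408131006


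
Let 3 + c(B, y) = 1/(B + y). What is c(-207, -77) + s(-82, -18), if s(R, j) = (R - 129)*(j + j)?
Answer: 2156411/284 ≈ 7593.0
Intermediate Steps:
s(R, j) = 2*j*(-129 + R) (s(R, j) = (-129 + R)*(2*j) = 2*j*(-129 + R))
c(B, y) = -3 + 1/(B + y)
c(-207, -77) + s(-82, -18) = (1 - 3*(-207) - 3*(-77))/(-207 - 77) + 2*(-18)*(-129 - 82) = (1 + 621 + 231)/(-284) + 2*(-18)*(-211) = -1/284*853 + 7596 = -853/284 + 7596 = 2156411/284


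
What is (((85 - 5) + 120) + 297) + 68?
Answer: 565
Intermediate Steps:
(((85 - 5) + 120) + 297) + 68 = ((80 + 120) + 297) + 68 = (200 + 297) + 68 = 497 + 68 = 565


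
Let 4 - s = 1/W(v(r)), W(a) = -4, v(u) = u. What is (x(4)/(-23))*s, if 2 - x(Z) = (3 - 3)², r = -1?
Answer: -17/46 ≈ -0.36957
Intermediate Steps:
x(Z) = 2 (x(Z) = 2 - (3 - 3)² = 2 - 1*0² = 2 - 1*0 = 2 + 0 = 2)
s = 17/4 (s = 4 - 1/(-4) = 4 - 1*(-¼) = 4 + ¼ = 17/4 ≈ 4.2500)
(x(4)/(-23))*s = (2/(-23))*(17/4) = (2*(-1/23))*(17/4) = -2/23*17/4 = -17/46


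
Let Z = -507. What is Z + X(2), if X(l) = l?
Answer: -505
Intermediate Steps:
Z + X(2) = -507 + 2 = -505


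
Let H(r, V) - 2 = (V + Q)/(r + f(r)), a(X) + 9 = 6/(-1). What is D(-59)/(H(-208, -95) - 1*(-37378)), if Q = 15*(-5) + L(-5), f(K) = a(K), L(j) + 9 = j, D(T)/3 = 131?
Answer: 87639/8335924 ≈ 0.010513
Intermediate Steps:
D(T) = 393 (D(T) = 3*131 = 393)
L(j) = -9 + j
a(X) = -15 (a(X) = -9 + 6/(-1) = -9 + 6*(-1) = -9 - 6 = -15)
f(K) = -15
Q = -89 (Q = 15*(-5) + (-9 - 5) = -75 - 14 = -89)
H(r, V) = 2 + (-89 + V)/(-15 + r) (H(r, V) = 2 + (V - 89)/(r - 15) = 2 + (-89 + V)/(-15 + r))
D(-59)/(H(-208, -95) - 1*(-37378)) = 393/((-119 - 95 + 2*(-208))/(-15 - 208) - 1*(-37378)) = 393/((-119 - 95 - 416)/(-223) + 37378) = 393/(-1/223*(-630) + 37378) = 393/(630/223 + 37378) = 393/(8335924/223) = 393*(223/8335924) = 87639/8335924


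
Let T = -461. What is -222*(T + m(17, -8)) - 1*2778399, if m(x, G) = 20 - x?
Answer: -2676723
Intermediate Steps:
-222*(T + m(17, -8)) - 1*2778399 = -222*(-461 + (20 - 1*17)) - 1*2778399 = -222*(-461 + (20 - 17)) - 2778399 = -222*(-461 + 3) - 2778399 = -222*(-458) - 2778399 = 101676 - 2778399 = -2676723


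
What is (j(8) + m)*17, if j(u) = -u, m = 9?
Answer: 17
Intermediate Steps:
(j(8) + m)*17 = (-1*8 + 9)*17 = (-8 + 9)*17 = 1*17 = 17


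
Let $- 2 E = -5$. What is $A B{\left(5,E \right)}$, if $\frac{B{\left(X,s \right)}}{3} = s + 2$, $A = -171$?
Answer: $- \frac{4617}{2} \approx -2308.5$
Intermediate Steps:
$E = \frac{5}{2}$ ($E = \left(- \frac{1}{2}\right) \left(-5\right) = \frac{5}{2} \approx 2.5$)
$B{\left(X,s \right)} = 6 + 3 s$ ($B{\left(X,s \right)} = 3 \left(s + 2\right) = 3 \left(2 + s\right) = 6 + 3 s$)
$A B{\left(5,E \right)} = - 171 \left(6 + 3 \cdot \frac{5}{2}\right) = - 171 \left(6 + \frac{15}{2}\right) = \left(-171\right) \frac{27}{2} = - \frac{4617}{2}$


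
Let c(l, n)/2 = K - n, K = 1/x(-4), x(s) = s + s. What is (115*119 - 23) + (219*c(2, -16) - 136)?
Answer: 81917/4 ≈ 20479.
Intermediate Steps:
x(s) = 2*s
K = -1/8 (K = 1/(2*(-4)) = 1/(-8) = -1/8 ≈ -0.12500)
c(l, n) = -1/4 - 2*n (c(l, n) = 2*(-1/8 - n) = -1/4 - 2*n)
(115*119 - 23) + (219*c(2, -16) - 136) = (115*119 - 23) + (219*(-1/4 - 2*(-16)) - 136) = (13685 - 23) + (219*(-1/4 + 32) - 136) = 13662 + (219*(127/4) - 136) = 13662 + (27813/4 - 136) = 13662 + 27269/4 = 81917/4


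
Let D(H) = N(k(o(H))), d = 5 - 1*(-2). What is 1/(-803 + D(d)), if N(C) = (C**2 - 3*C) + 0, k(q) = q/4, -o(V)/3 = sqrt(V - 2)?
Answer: -204848/163910329 - 576*sqrt(5)/163910329 ≈ -0.0012576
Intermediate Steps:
d = 7 (d = 5 + 2 = 7)
o(V) = -3*sqrt(-2 + V) (o(V) = -3*sqrt(V - 2) = -3*sqrt(-2 + V))
k(q) = q/4 (k(q) = q*(1/4) = q/4)
N(C) = C**2 - 3*C
D(H) = -3*sqrt(-2 + H)*(-3 - 3*sqrt(-2 + H)/4)/4 (D(H) = ((-3*sqrt(-2 + H))/4)*(-3 + (-3*sqrt(-2 + H))/4) = (-3*sqrt(-2 + H)/4)*(-3 - 3*sqrt(-2 + H)/4) = -3*sqrt(-2 + H)*(-3 - 3*sqrt(-2 + H)/4)/4)
1/(-803 + D(d)) = 1/(-803 + (-9/8 + 9*sqrt(-2 + 7)/4 + (9/16)*7)) = 1/(-803 + (-9/8 + 9*sqrt(5)/4 + 63/16)) = 1/(-803 + (45/16 + 9*sqrt(5)/4)) = 1/(-12803/16 + 9*sqrt(5)/4)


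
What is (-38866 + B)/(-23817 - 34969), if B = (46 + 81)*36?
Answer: 1319/2261 ≈ 0.58337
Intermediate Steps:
B = 4572 (B = 127*36 = 4572)
(-38866 + B)/(-23817 - 34969) = (-38866 + 4572)/(-23817 - 34969) = -34294/(-58786) = -34294*(-1/58786) = 1319/2261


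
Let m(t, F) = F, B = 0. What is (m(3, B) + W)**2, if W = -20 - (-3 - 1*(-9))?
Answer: 676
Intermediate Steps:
W = -26 (W = -20 - (-3 + 9) = -20 - 1*6 = -20 - 6 = -26)
(m(3, B) + W)**2 = (0 - 26)**2 = (-26)**2 = 676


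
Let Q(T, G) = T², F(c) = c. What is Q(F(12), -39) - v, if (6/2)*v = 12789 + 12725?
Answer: -25082/3 ≈ -8360.7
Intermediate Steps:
v = 25514/3 (v = (12789 + 12725)/3 = (⅓)*25514 = 25514/3 ≈ 8504.7)
Q(F(12), -39) - v = 12² - 1*25514/3 = 144 - 25514/3 = -25082/3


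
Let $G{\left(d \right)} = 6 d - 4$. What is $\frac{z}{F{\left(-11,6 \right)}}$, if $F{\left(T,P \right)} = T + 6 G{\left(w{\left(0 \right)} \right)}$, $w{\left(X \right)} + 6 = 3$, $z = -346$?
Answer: $\frac{346}{143} \approx 2.4196$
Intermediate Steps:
$w{\left(X \right)} = -3$ ($w{\left(X \right)} = -6 + 3 = -3$)
$G{\left(d \right)} = -4 + 6 d$
$F{\left(T,P \right)} = -132 + T$ ($F{\left(T,P \right)} = T + 6 \left(-4 + 6 \left(-3\right)\right) = T + 6 \left(-4 - 18\right) = T + 6 \left(-22\right) = T - 132 = -132 + T$)
$\frac{z}{F{\left(-11,6 \right)}} = - \frac{346}{-132 - 11} = - \frac{346}{-143} = \left(-346\right) \left(- \frac{1}{143}\right) = \frac{346}{143}$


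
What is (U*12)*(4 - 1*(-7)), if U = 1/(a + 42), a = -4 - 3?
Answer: 132/35 ≈ 3.7714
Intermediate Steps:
a = -7
U = 1/35 (U = 1/(-7 + 42) = 1/35 ≈ 0.028571)
(U*12)*(4 - 1*(-7)) = ((1/35)*12)*(4 - 1*(-7)) = 12*(4 + 7)/35 = (12/35)*11 = 132/35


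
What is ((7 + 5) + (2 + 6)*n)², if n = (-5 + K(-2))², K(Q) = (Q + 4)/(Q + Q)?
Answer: 64516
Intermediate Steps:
K(Q) = (4 + Q)/(2*Q) (K(Q) = (4 + Q)/((2*Q)) = (4 + Q)*(1/(2*Q)) = (4 + Q)/(2*Q))
n = 121/4 (n = (-5 + (½)*(4 - 2)/(-2))² = (-5 + (½)*(-½)*2)² = (-5 - ½)² = (-11/2)² = 121/4 ≈ 30.250)
((7 + 5) + (2 + 6)*n)² = ((7 + 5) + (2 + 6)*(121/4))² = (12 + 8*(121/4))² = (12 + 242)² = 254² = 64516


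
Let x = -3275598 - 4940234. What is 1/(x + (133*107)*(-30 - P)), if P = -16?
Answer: -1/8415066 ≈ -1.1883e-7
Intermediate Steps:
x = -8215832
1/(x + (133*107)*(-30 - P)) = 1/(-8215832 + (133*107)*(-30 - 1*(-16))) = 1/(-8215832 + 14231*(-30 + 16)) = 1/(-8215832 + 14231*(-14)) = 1/(-8215832 - 199234) = 1/(-8415066) = -1/8415066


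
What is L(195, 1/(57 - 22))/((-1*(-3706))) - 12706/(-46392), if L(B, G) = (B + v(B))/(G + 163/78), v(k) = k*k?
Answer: 1278220385147/248565993204 ≈ 5.1424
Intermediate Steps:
v(k) = k²
L(B, G) = (B + B²)/(163/78 + G) (L(B, G) = (B + B²)/(G + 163/78) = (B + B²)/(163/78 + G))
L(195, 1/(57 - 22))/((-1*(-3706))) - 12706/(-46392) = (78*195*(1 + 195)/(163 + 78/(57 - 22)))/((-1*(-3706))) - 12706/(-46392) = (78*195*196/(163 + 78/35))/3706 - 12706*(-1/46392) = (78*195*196/(163 + 78*(1/35)))*(1/3706) + 6353/23196 = (78*195*196/(163 + 78/35))*(1/3706) + 6353/23196 = (78*195*196/(5783/35))*(1/3706) + 6353/23196 = (78*195*(35/5783)*196)*(1/3706) + 6353/23196 = (104340600/5783)*(1/3706) + 6353/23196 = 52170300/10715899 + 6353/23196 = 1278220385147/248565993204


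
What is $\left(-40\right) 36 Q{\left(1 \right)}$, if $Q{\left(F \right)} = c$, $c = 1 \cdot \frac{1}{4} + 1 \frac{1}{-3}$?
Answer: $120$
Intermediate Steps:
$c = - \frac{1}{12}$ ($c = 1 \cdot \frac{1}{4} + 1 \left(- \frac{1}{3}\right) = \frac{1}{4} - \frac{1}{3} = - \frac{1}{12} \approx -0.083333$)
$Q{\left(F \right)} = - \frac{1}{12}$
$\left(-40\right) 36 Q{\left(1 \right)} = \left(-40\right) 36 \left(- \frac{1}{12}\right) = \left(-1440\right) \left(- \frac{1}{12}\right) = 120$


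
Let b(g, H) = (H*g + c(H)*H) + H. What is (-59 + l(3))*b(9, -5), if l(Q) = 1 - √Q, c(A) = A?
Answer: 1450 + 25*√3 ≈ 1493.3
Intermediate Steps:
b(g, H) = H + H² + H*g (b(g, H) = (H*g + H*H) + H = (H*g + H²) + H = (H² + H*g) + H = H + H² + H*g)
(-59 + l(3))*b(9, -5) = (-59 + (1 - √3))*(-5*(1 - 5 + 9)) = (-58 - √3)*(-5*5) = (-58 - √3)*(-25) = 1450 + 25*√3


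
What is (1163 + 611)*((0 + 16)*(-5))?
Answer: -141920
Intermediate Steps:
(1163 + 611)*((0 + 16)*(-5)) = 1774*(16*(-5)) = 1774*(-80) = -141920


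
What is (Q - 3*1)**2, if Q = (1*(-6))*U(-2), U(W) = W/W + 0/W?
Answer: 81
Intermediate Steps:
U(W) = 1 (U(W) = 1 + 0 = 1)
Q = -6 (Q = (1*(-6))*1 = -6*1 = -6)
(Q - 3*1)**2 = (-6 - 3*1)**2 = (-6 - 3)**2 = (-9)**2 = 81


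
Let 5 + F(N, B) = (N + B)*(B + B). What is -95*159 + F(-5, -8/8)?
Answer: -15098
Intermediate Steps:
F(N, B) = -5 + 2*B*(B + N) (F(N, B) = -5 + (N + B)*(B + B) = -5 + (B + N)*(2*B) = -5 + 2*B*(B + N))
-95*159 + F(-5, -8/8) = -95*159 + (-5 + 2*(-8/8)² + 2*(-8/8)*(-5)) = -15105 + (-5 + 2*(-8*⅛)² + 2*(-8*⅛)*(-5)) = -15105 + (-5 + 2*(-1)² + 2*(-1)*(-5)) = -15105 + (-5 + 2*1 + 10) = -15105 + (-5 + 2 + 10) = -15105 + 7 = -15098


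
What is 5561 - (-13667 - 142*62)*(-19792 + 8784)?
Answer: -247355207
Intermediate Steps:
5561 - (-13667 - 142*62)*(-19792 + 8784) = 5561 - (-13667 - 8804)*(-11008) = 5561 - (-22471)*(-11008) = 5561 - 1*247360768 = 5561 - 247360768 = -247355207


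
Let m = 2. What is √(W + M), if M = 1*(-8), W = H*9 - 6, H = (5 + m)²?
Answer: √427 ≈ 20.664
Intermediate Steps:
H = 49 (H = (5 + 2)² = 7² = 49)
W = 435 (W = 49*9 - 6 = 441 - 6 = 435)
M = -8
√(W + M) = √(435 - 8) = √427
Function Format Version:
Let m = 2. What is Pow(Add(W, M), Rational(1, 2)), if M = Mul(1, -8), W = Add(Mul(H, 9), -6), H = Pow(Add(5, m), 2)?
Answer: Pow(427, Rational(1, 2)) ≈ 20.664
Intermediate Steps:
H = 49 (H = Pow(Add(5, 2), 2) = Pow(7, 2) = 49)
W = 435 (W = Add(Mul(49, 9), -6) = Add(441, -6) = 435)
M = -8
Pow(Add(W, M), Rational(1, 2)) = Pow(Add(435, -8), Rational(1, 2)) = Pow(427, Rational(1, 2))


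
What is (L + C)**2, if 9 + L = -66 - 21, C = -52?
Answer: 21904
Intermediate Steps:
L = -96 (L = -9 + (-66 - 21) = -9 - 87 = -96)
(L + C)**2 = (-96 - 52)**2 = (-148)**2 = 21904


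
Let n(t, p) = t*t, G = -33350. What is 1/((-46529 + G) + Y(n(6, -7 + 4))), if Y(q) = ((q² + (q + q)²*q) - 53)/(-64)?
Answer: -64/5300123 ≈ -1.2075e-5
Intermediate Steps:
n(t, p) = t²
Y(q) = 53/64 - q³/16 - q²/64 (Y(q) = ((q² + (2*q)²*q) - 53)*(-1/64) = ((q² + (4*q²)*q) - 53)*(-1/64) = ((q² + 4*q³) - 53)*(-1/64) = (-53 + q² + 4*q³)*(-1/64) = 53/64 - q³/16 - q²/64)
1/((-46529 + G) + Y(n(6, -7 + 4))) = 1/((-46529 - 33350) + (53/64 - (6²)³/16 - (6²)²/64)) = 1/(-79879 + (53/64 - 1/16*36³ - 1/64*36²)) = 1/(-79879 + (53/64 - 1/16*46656 - 1/64*1296)) = 1/(-79879 + (53/64 - 2916 - 81/4)) = 1/(-79879 - 187867/64) = 1/(-5300123/64) = -64/5300123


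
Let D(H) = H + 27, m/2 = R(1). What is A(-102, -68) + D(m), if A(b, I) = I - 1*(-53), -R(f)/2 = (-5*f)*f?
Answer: 32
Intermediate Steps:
R(f) = 10*f² (R(f) = -2*(-5*f)*f = -(-10)*f² = 10*f²)
A(b, I) = 53 + I (A(b, I) = I + 53 = 53 + I)
m = 20 (m = 2*(10*1²) = 2*(10*1) = 2*10 = 20)
D(H) = 27 + H
A(-102, -68) + D(m) = (53 - 68) + (27 + 20) = -15 + 47 = 32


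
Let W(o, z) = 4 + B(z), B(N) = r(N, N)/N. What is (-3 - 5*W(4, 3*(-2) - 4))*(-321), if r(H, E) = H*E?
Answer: -8667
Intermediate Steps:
r(H, E) = E*H
B(N) = N (B(N) = (N*N)/N = N²/N = N)
W(o, z) = 4 + z
(-3 - 5*W(4, 3*(-2) - 4))*(-321) = (-3 - 5*(4 + (3*(-2) - 4)))*(-321) = (-3 - 5*(4 + (-6 - 4)))*(-321) = (-3 - 5*(4 - 10))*(-321) = (-3 - 5*(-6))*(-321) = (-3 + 30)*(-321) = 27*(-321) = -8667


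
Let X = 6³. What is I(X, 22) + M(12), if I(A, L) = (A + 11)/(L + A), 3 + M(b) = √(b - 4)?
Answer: -487/238 + 2*√2 ≈ 0.78221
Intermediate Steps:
M(b) = -3 + √(-4 + b) (M(b) = -3 + √(b - 4) = -3 + √(-4 + b))
X = 216
I(A, L) = (11 + A)/(A + L)
I(X, 22) + M(12) = (11 + 216)/(216 + 22) + (-3 + √(-4 + 12)) = 227/238 + (-3 + √8) = (1/238)*227 + (-3 + 2*√2) = 227/238 + (-3 + 2*√2) = -487/238 + 2*√2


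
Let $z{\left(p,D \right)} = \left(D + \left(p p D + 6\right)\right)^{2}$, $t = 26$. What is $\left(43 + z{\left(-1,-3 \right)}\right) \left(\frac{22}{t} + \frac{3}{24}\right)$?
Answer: $\frac{4343}{104} \approx 41.76$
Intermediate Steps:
$z{\left(p,D \right)} = \left(6 + D + D p^{2}\right)^{2}$ ($z{\left(p,D \right)} = \left(D + \left(p^{2} D + 6\right)\right)^{2} = \left(D + \left(D p^{2} + 6\right)\right)^{2} = \left(D + \left(6 + D p^{2}\right)\right)^{2} = \left(6 + D + D p^{2}\right)^{2}$)
$\left(43 + z{\left(-1,-3 \right)}\right) \left(\frac{22}{t} + \frac{3}{24}\right) = \left(43 + \left(6 - 3 - 3 \left(-1\right)^{2}\right)^{2}\right) \left(\frac{22}{26} + \frac{3}{24}\right) = \left(43 + \left(6 - 3 - 3\right)^{2}\right) \left(22 \cdot \frac{1}{26} + 3 \cdot \frac{1}{24}\right) = \left(43 + \left(6 - 3 - 3\right)^{2}\right) \left(\frac{11}{13} + \frac{1}{8}\right) = \left(43 + 0^{2}\right) \frac{101}{104} = \left(43 + 0\right) \frac{101}{104} = 43 \cdot \frac{101}{104} = \frac{4343}{104}$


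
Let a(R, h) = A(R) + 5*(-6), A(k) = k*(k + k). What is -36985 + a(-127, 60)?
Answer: -4757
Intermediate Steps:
A(k) = 2*k**2 (A(k) = k*(2*k) = 2*k**2)
a(R, h) = -30 + 2*R**2 (a(R, h) = 2*R**2 + 5*(-6) = 2*R**2 - 30 = -30 + 2*R**2)
-36985 + a(-127, 60) = -36985 + (-30 + 2*(-127)**2) = -36985 + (-30 + 2*16129) = -36985 + (-30 + 32258) = -36985 + 32228 = -4757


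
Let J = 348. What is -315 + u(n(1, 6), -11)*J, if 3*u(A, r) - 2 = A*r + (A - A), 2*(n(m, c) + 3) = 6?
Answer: -83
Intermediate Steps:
n(m, c) = 0 (n(m, c) = -3 + (½)*6 = -3 + 3 = 0)
u(A, r) = ⅔ + A*r/3 (u(A, r) = ⅔ + (A*r + (A - A))/3 = ⅔ + (A*r + 0)/3 = ⅔ + (A*r)/3 = ⅔ + A*r/3)
-315 + u(n(1, 6), -11)*J = -315 + (⅔ + (⅓)*0*(-11))*348 = -315 + (⅔ + 0)*348 = -315 + (⅔)*348 = -315 + 232 = -83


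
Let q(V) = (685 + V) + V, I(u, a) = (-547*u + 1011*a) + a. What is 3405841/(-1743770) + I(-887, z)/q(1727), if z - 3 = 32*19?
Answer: 1910190038271/7217464030 ≈ 264.66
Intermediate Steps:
z = 611 (z = 3 + 32*19 = 3 + 608 = 611)
I(u, a) = -547*u + 1012*a
q(V) = 685 + 2*V
3405841/(-1743770) + I(-887, z)/q(1727) = 3405841/(-1743770) + (-547*(-887) + 1012*611)/(685 + 2*1727) = 3405841*(-1/1743770) + (485189 + 618332)/(685 + 3454) = -3405841/1743770 + 1103521/4139 = 1910190038271/7217464030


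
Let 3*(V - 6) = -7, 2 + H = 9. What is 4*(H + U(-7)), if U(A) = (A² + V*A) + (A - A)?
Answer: 364/3 ≈ 121.33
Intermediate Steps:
H = 7 (H = -2 + 9 = 7)
V = 11/3 (V = 6 + (⅓)*(-7) = 6 - 7/3 = 11/3 ≈ 3.6667)
U(A) = A² + 11*A/3 (U(A) = (A² + 11*A/3) + (A - A) = (A² + 11*A/3) + 0 = A² + 11*A/3)
4*(H + U(-7)) = 4*(7 + (⅓)*(-7)*(11 + 3*(-7))) = 4*(7 + (⅓)*(-7)*(11 - 21)) = 4*(7 + (⅓)*(-7)*(-10)) = 4*(7 + 70/3) = 4*(91/3) = 364/3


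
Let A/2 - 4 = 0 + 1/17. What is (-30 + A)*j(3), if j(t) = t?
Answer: -1116/17 ≈ -65.647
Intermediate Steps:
A = 138/17 (A = 8 + 2*(0 + 1/17) = 8 + 2*(1/17) = 8 + 2/17 = 138/17 ≈ 8.1176)
(-30 + A)*j(3) = (-30 + 138/17)*3 = -372/17*3 = -1116/17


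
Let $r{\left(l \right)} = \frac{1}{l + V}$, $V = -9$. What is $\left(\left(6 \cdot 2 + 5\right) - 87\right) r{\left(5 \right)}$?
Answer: $\frac{35}{2} \approx 17.5$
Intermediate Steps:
$r{\left(l \right)} = \frac{1}{-9 + l}$ ($r{\left(l \right)} = \frac{1}{l - 9} = \frac{1}{-9 + l}$)
$\left(\left(6 \cdot 2 + 5\right) - 87\right) r{\left(5 \right)} = \frac{\left(6 \cdot 2 + 5\right) - 87}{-9 + 5} = \frac{\left(12 + 5\right) - 87}{-4} = \left(17 - 87\right) \left(- \frac{1}{4}\right) = \left(-70\right) \left(- \frac{1}{4}\right) = \frac{35}{2}$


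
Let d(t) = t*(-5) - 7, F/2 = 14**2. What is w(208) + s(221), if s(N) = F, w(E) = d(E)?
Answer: -655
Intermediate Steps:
F = 392 (F = 2*14**2 = 2*196 = 392)
d(t) = -7 - 5*t (d(t) = -5*t - 7 = -7 - 5*t)
w(E) = -7 - 5*E
s(N) = 392
w(208) + s(221) = (-7 - 5*208) + 392 = (-7 - 1040) + 392 = -1047 + 392 = -655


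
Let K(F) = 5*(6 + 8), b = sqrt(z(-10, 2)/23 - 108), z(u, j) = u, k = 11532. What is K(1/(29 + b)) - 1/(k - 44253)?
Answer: 2290471/32721 ≈ 70.000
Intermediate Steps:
b = I*sqrt(57362)/23 (b = sqrt(-10/23 - 108) = sqrt(-2494/23) = I*sqrt(57362)/23 ≈ 10.413*I)
K(F) = 70 (K(F) = 5*14 = 70)
K(1/(29 + b)) - 1/(k - 44253) = 70 - 1/(11532 - 44253) = 70 - 1/(-32721) = 70 - 1*(-1/32721) = 70 + 1/32721 = 2290471/32721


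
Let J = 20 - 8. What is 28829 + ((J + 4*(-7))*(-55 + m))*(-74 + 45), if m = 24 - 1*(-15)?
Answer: 21405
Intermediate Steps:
m = 39 (m = 24 + 15 = 39)
J = 12
28829 + ((J + 4*(-7))*(-55 + m))*(-74 + 45) = 28829 + ((12 + 4*(-7))*(-55 + 39))*(-74 + 45) = 28829 + ((12 - 28)*(-16))*(-29) = 28829 - 16*(-16)*(-29) = 28829 + 256*(-29) = 28829 - 7424 = 21405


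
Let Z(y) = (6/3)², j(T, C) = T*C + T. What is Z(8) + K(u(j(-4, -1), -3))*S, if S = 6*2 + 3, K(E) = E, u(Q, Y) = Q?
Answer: 4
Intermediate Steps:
j(T, C) = T + C*T (j(T, C) = C*T + T = T + C*T)
Z(y) = 4 (Z(y) = (6*(⅓))² = 2² = 4)
S = 15 (S = 12 + 3 = 15)
Z(8) + K(u(j(-4, -1), -3))*S = 4 - 4*(1 - 1)*15 = 4 - 4*0*15 = 4 + 0*15 = 4 + 0 = 4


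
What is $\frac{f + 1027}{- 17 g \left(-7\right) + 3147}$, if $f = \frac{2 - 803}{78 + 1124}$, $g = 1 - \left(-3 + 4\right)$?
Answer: $\frac{1233653}{3782694} \approx 0.32613$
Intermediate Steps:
$g = 0$ ($g = 1 - 1 = 0$)
$f = - \frac{801}{1202} \approx -0.66639$
$\frac{f + 1027}{- 17 g \left(-7\right) + 3147} = \frac{- \frac{801}{1202} + 1027}{\left(-17\right) 0 \left(-7\right) + 3147} = \frac{1233653}{1202 \left(0 \left(-7\right) + 3147\right)} = \frac{1233653}{1202 \left(0 + 3147\right)} = \frac{1233653}{1202 \cdot 3147} = \frac{1233653}{1202} \cdot \frac{1}{3147} = \frac{1233653}{3782694}$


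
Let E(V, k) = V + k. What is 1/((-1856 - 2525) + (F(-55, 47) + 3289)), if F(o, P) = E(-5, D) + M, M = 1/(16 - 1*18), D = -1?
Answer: -2/2197 ≈ -0.00091033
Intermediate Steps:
M = -½ (M = 1/(16 - 18) = 1/(-2) = -½ ≈ -0.50000)
F(o, P) = -13/2 (F(o, P) = (-5 - 1) - ½ = -6 - ½ = -13/2)
1/((-1856 - 2525) + (F(-55, 47) + 3289)) = 1/((-1856 - 2525) + (-13/2 + 3289)) = 1/(-4381 + 6565/2) = 1/(-2197/2) = -2/2197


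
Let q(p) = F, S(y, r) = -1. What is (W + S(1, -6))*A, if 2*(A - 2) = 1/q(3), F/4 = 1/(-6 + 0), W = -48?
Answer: -245/4 ≈ -61.250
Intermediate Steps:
F = -⅔ (F = 4/(-6 + 0) = 4/(-6) = 4*(-⅙) = -⅔ ≈ -0.66667)
q(p) = -⅔
A = 5/4 (A = 2 + 1/(2*(-⅔)) = 2 + (½)*(-3/2) = 2 - ¾ = 5/4 ≈ 1.2500)
(W + S(1, -6))*A = (-48 - 1)*(5/4) = -49*5/4 = -245/4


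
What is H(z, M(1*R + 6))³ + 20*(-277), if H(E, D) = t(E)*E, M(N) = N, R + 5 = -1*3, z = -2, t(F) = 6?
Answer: -7268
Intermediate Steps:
R = -8 (R = -5 - 1*3 = -5 - 3 = -8)
H(E, D) = 6*E
H(z, M(1*R + 6))³ + 20*(-277) = (6*(-2))³ + 20*(-277) = (-12)³ - 5540 = -1728 - 5540 = -7268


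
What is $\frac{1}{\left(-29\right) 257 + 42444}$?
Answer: $\frac{1}{34991} \approx 2.8579 \cdot 10^{-5}$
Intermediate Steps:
$\frac{1}{\left(-29\right) 257 + 42444} = \frac{1}{-7453 + 42444} = \frac{1}{34991}$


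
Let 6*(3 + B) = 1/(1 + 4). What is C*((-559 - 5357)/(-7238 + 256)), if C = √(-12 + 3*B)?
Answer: 1479*I*√2090/17455 ≈ 3.8737*I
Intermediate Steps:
B = -89/30 (B = -3 + 1/(6*(1 + 4)) = -3 + (⅙)/5 = -3 + (⅙)*(⅕) = -3 + 1/30 = -89/30 ≈ -2.9667)
C = I*√2090/10 (C = √(-12 + 3*(-89/30)) = √(-12 - 89/10) = √(-209/10) = I*√2090/10 ≈ 4.5717*I)
C*((-559 - 5357)/(-7238 + 256)) = (I*√2090/10)*((-559 - 5357)/(-7238 + 256)) = (I*√2090/10)*(-5916/(-6982)) = (I*√2090/10)*(-5916*(-1/6982)) = (I*√2090/10)*(2958/3491) = 1479*I*√2090/17455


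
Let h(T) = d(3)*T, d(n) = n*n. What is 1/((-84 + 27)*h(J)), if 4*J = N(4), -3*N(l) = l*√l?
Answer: 1/342 ≈ 0.0029240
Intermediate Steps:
d(n) = n²
N(l) = -l^(3/2)/3 (N(l) = -l*√l/3 = -l^(3/2)/3)
J = -⅔ (J = (-4^(3/2)/3)/4 = (-⅓*8)/4 = (¼)*(-8/3) = -⅔ ≈ -0.66667)
h(T) = 9*T (h(T) = 3²*T = 9*T)
1/((-84 + 27)*h(J)) = 1/((-84 + 27)*(9*(-⅔))) = 1/(-57*(-6)) = 1/342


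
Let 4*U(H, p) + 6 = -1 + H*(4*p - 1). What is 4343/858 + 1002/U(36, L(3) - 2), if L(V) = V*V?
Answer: 7629859/827970 ≈ 9.2151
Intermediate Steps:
L(V) = V²
U(H, p) = -7/4 + H*(-1 + 4*p)/4 (U(H, p) = -3/2 + (-1 + H*(4*p - 1))/4 = -3/2 + (-1 + H*(-1 + 4*p))/4 = -3/2 + (-¼ + H*(-1 + 4*p)/4) = -7/4 + H*(-1 + 4*p)/4)
4343/858 + 1002/U(36, L(3) - 2) = 4343/858 + 1002/(-7/4 - ¼*36 + 36*(3² - 2)) = 4343*(1/858) + 1002/(-7/4 - 9 + 36*(9 - 2)) = 4343/858 + 1002/(-7/4 - 9 + 36*7) = 4343/858 + 1002/(-7/4 - 9 + 252) = 4343/858 + 1002/(965/4) = 4343/858 + 1002*(4/965) = 4343/858 + 4008/965 = 7629859/827970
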